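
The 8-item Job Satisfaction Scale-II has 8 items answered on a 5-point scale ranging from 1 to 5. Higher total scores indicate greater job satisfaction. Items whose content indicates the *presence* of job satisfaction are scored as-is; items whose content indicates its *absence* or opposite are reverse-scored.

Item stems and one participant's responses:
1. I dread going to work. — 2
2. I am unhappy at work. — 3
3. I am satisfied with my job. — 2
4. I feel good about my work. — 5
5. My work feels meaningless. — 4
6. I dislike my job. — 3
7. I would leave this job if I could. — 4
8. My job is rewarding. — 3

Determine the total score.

Items 1, 2, 5, 6, 7 describe the absence/opposite of job satisfaction → reverse-score.
reverse-coded value = 6 − response.
  item 1: 6 − 2 = 4
  item 2: 6 − 3 = 3
  item 3: 2
  item 4: 5
  item 5: 6 − 4 = 2
  item 6: 6 − 3 = 3
  item 7: 6 − 4 = 2
  item 8: 3
Total = 4 + 3 + 2 + 5 + 2 + 3 + 2 + 3 = 24

24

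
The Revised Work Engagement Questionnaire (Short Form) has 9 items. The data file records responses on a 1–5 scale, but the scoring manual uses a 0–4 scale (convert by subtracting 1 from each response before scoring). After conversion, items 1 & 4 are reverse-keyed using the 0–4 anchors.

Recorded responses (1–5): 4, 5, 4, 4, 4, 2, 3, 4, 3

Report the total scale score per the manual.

20

Convert to 0–4: 3, 4, 3, 3, 3, 1, 2, 3, 2
Reverse-coded (reversed = (0+4) − raw = 4 − raw):
  item 1: 4 − 3 = 1
  item 4: 4 − 3 = 1
Scored: 1, 4, 3, 1, 3, 1, 2, 3, 2
Total = 20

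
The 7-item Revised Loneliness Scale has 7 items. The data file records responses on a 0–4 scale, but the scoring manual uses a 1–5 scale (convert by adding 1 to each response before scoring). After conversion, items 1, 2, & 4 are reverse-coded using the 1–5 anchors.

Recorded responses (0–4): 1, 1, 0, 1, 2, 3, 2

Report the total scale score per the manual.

Convert to 1–5: 2, 2, 1, 2, 3, 4, 3
Reverse-coded (on a 1–5 scale, reversed = 6 − raw):
  item 1: 6 − 2 = 4
  item 2: 6 − 2 = 4
  item 4: 6 − 2 = 4
Scored: 4, 4, 1, 4, 3, 4, 3
Total = 23

23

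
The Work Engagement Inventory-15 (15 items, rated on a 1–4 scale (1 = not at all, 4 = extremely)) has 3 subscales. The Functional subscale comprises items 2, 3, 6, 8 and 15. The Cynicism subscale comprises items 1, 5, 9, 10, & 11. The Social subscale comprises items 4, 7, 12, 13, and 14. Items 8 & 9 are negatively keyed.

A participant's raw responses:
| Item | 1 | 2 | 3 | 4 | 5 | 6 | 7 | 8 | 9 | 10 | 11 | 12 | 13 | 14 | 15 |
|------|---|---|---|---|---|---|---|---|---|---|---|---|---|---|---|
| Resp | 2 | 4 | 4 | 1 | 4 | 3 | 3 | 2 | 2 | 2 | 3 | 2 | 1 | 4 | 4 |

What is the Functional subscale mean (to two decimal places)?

Functional items: 2, 3, 6, 8, 15.
Of these, item 8 is negatively keyed; on a 1–4 scale, reversed = 5 − raw.
  item 2: 4
  item 3: 4
  item 6: 3
  item 8: 5 − 2 = 3
  item 15: 4
Sum = 4 + 4 + 3 + 3 + 4 = 18
Mean = 18 / 5 = 3.60

3.60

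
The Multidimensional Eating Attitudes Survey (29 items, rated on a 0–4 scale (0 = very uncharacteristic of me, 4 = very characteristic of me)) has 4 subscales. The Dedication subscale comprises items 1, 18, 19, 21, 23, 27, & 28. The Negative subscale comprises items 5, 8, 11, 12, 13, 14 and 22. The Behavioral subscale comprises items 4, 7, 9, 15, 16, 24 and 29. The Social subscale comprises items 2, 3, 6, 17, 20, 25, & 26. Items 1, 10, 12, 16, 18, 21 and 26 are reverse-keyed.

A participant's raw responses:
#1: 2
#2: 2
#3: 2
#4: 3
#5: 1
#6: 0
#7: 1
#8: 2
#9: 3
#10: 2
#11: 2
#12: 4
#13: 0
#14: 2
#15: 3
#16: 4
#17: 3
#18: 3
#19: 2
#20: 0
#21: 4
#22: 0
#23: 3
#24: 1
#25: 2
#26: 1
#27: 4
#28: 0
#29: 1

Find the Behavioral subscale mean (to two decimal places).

1.71

Behavioral items: 4, 7, 9, 15, 16, 24, 29.
Of these, item 16 is reverse-keyed; on a 0–4 scale, reversed = 4 − raw.
  item 4: 3
  item 7: 1
  item 9: 3
  item 15: 3
  item 16: 4 − 4 = 0
  item 24: 1
  item 29: 1
Sum = 3 + 1 + 3 + 3 + 0 + 1 + 1 = 12
Mean = 12 / 7 = 1.71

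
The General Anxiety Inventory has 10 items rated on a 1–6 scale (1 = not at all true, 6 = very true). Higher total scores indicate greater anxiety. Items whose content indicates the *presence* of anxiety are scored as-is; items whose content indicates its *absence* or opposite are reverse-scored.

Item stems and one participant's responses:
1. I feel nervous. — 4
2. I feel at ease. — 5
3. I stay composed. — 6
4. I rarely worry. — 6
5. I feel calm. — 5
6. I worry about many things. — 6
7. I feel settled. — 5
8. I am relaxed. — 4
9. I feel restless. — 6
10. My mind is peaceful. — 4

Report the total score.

30

Items 2, 3, 4, 5, 7, 8, 10 describe the absence/opposite of anxiety → reverse-score.
on a 1–6 scale, reversed = 7 − raw.
  item 1: 4
  item 2: 7 − 5 = 2
  item 3: 7 − 6 = 1
  item 4: 7 − 6 = 1
  item 5: 7 − 5 = 2
  item 6: 6
  item 7: 7 − 5 = 2
  item 8: 7 − 4 = 3
  item 9: 6
  item 10: 7 − 4 = 3
Total = 4 + 2 + 1 + 1 + 2 + 6 + 2 + 3 + 6 + 3 = 30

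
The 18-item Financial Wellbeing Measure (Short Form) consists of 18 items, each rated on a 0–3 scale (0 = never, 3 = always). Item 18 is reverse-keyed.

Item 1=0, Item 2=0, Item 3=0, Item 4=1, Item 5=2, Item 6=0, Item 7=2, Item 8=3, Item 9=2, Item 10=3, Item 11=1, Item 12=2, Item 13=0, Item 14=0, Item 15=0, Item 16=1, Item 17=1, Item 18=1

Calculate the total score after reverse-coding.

Raw sum = 19. Reverse-keyed items: 18; their raw sum = 1.
Each reversal replaces raw with 3 − raw, changing the total by 3 − 2·raw per item.
Total = 19 + 1·3 − 2·1 = 19 + 3 − 2 = 20

20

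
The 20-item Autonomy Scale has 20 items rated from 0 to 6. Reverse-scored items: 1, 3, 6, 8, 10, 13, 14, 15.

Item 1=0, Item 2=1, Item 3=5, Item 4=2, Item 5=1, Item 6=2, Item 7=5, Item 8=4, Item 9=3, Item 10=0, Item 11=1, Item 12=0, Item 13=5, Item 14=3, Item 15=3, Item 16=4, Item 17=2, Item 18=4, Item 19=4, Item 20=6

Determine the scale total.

Reverse-scored items use 6 − raw:
  item 1: 6 − 0 = 6
  item 3: 6 − 5 = 1
  item 6: 6 − 2 = 4
  item 8: 6 − 4 = 2
  item 10: 6 − 0 = 6
  item 13: 6 − 5 = 1
  item 14: 6 − 3 = 3
  item 15: 6 − 3 = 3
After reverse-coding: 6, 1, 1, 2, 1, 4, 5, 2, 3, 6, 1, 0, 1, 3, 3, 4, 2, 4, 4, 6
Total = 6 + 1 + 1 + 2 + 1 + 4 + 5 + 2 + 3 + 6 + 1 + 0 + 1 + 3 + 3 + 4 + 2 + 4 + 4 + 6 = 59

59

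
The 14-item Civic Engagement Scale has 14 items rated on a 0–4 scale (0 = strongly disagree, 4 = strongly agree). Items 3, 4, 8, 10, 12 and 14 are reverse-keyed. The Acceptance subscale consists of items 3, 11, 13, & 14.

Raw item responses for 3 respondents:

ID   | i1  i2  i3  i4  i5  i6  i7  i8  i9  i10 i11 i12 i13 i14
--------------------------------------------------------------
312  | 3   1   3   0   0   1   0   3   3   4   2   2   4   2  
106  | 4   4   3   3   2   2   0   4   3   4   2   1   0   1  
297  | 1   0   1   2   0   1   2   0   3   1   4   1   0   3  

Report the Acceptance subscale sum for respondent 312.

Respondent 312 raw: 3, 1, 3, 0, 0, 1, 0, 3, 3, 4, 2, 2, 4, 2.
Acceptance items: 3, 11, 13, 14.
Reverse-coded (reverse-coded value = 4 − response):
  item 3: 4 − 3 = 1
  item 11: 2
  item 13: 4
  item 14: 4 − 2 = 2
Sum = 1 + 2 + 4 + 2 = 9

9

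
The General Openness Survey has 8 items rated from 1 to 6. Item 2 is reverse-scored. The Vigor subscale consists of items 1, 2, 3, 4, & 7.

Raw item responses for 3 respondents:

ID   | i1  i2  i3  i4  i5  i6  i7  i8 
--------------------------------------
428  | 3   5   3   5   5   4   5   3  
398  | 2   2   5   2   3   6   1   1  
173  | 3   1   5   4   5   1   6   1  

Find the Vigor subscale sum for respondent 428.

18

Respondent 428 raw: 3, 5, 3, 5, 5, 4, 5, 3.
Vigor items: 1, 2, 3, 4, 7.
Reverse-coded (reverse-coded value = 7 − response):
  item 1: 3
  item 2: 7 − 5 = 2
  item 3: 3
  item 4: 5
  item 7: 5
Sum = 3 + 2 + 3 + 5 + 5 = 18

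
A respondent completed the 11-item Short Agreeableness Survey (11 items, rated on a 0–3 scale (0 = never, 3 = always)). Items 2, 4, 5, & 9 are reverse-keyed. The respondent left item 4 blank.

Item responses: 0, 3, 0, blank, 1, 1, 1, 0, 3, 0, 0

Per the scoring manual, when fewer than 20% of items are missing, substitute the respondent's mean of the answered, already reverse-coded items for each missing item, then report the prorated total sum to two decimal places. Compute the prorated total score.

Reverse-coded (reversed = (0+3) − raw = 3 − raw):
  item 2: 3 − 3 = 0
  item 5: 3 − 1 = 2
  item 9: 3 − 3 = 0
Completed scored items (10 of 11): 0, 0, 0, 2, 1, 1, 0, 0, 0, 0; sum = 4.
Person mean = 4 / 10 ≈ 0.4000
Prorated total = (4 / 10) × 11 = 4.40 (to 2 dp)

4.40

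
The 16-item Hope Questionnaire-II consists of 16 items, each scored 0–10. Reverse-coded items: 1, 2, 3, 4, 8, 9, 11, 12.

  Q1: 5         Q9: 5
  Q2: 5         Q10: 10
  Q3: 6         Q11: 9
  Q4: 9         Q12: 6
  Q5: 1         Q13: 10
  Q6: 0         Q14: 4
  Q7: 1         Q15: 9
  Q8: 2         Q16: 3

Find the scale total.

Reverse-coded items (reversed = (0+10) − raw = 10 − raw):
  item 1: 10 − 5 = 5
  item 2: 10 − 5 = 5
  item 3: 10 − 6 = 4
  item 4: 10 − 9 = 1
  item 8: 10 − 2 = 8
  item 9: 10 − 5 = 5
  item 11: 10 − 9 = 1
  item 12: 10 − 6 = 4
Scored responses: 5, 5, 4, 1, 1, 0, 1, 8, 5, 10, 1, 4, 10, 4, 9, 3
Total = 5 + 5 + 4 + 1 + 1 + 0 + 1 + 8 + 5 + 10 + 1 + 4 + 10 + 4 + 9 + 3 = 71

71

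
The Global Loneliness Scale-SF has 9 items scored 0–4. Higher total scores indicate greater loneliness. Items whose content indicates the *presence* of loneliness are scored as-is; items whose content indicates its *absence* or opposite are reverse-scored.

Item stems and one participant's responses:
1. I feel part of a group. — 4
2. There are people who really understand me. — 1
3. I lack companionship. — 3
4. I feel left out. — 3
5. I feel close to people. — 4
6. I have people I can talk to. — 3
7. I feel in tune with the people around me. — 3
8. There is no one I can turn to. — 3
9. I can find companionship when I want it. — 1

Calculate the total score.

17

Items 1, 2, 5, 6, 7, 9 describe the absence/opposite of loneliness → reverse-score.
on a 0–4 scale, reversed = 4 − raw.
  item 1: 4 − 4 = 0
  item 2: 4 − 1 = 3
  item 3: 3
  item 4: 3
  item 5: 4 − 4 = 0
  item 6: 4 − 3 = 1
  item 7: 4 − 3 = 1
  item 8: 3
  item 9: 4 − 1 = 3
Total = 0 + 3 + 3 + 3 + 0 + 1 + 1 + 3 + 3 = 17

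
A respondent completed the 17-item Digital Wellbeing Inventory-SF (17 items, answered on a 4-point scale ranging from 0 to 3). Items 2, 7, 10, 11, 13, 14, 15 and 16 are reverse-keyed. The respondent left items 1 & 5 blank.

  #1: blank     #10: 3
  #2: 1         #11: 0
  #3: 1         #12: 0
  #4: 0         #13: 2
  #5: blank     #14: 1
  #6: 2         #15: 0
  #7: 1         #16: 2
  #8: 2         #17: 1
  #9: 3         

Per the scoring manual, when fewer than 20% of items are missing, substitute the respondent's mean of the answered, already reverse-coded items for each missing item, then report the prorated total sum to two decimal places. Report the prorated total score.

26.07

Reverse-coded (reversed = (0+3) − raw = 3 − raw):
  item 2: 3 − 1 = 2
  item 7: 3 − 1 = 2
  item 10: 3 − 3 = 0
  item 11: 3 − 0 = 3
  item 13: 3 − 2 = 1
  item 14: 3 − 1 = 2
  item 15: 3 − 0 = 3
  item 16: 3 − 2 = 1
Completed scored items (15 of 17): 2, 1, 0, 2, 2, 2, 3, 0, 3, 0, 1, 2, 3, 1, 1; sum = 23.
Person mean = 23 / 15 ≈ 1.5333
Prorated total = (23 / 15) × 17 = 26.07 (to 2 dp)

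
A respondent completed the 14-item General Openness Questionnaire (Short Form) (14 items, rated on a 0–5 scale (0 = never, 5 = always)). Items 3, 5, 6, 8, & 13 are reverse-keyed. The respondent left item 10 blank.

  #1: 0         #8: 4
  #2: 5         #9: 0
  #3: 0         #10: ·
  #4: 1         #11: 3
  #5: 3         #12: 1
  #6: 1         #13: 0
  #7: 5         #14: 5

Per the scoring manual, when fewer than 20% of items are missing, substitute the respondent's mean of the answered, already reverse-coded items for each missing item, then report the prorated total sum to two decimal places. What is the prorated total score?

Reverse-coded (on a 0–5 scale, reversed = 5 − raw):
  item 3: 5 − 0 = 5
  item 5: 5 − 3 = 2
  item 6: 5 − 1 = 4
  item 8: 5 − 4 = 1
  item 13: 5 − 0 = 5
Completed scored items (13 of 14): 0, 5, 5, 1, 2, 4, 5, 1, 0, 3, 1, 5, 5; sum = 37.
Person mean = 37 / 13 ≈ 2.8462
Prorated total = (37 / 13) × 14 = 39.85 (to 2 dp)

39.85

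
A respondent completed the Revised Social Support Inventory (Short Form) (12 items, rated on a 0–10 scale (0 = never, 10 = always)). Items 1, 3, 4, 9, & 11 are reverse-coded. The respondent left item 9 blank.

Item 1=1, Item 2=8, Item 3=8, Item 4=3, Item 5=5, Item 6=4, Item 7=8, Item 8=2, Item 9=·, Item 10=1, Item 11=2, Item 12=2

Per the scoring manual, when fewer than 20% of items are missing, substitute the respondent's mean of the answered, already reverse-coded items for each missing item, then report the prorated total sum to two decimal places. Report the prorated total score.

Reverse-coded (reverse-coded value = 10 − response):
  item 1: 10 − 1 = 9
  item 3: 10 − 8 = 2
  item 4: 10 − 3 = 7
  item 11: 10 − 2 = 8
Completed scored items (11 of 12): 9, 8, 2, 7, 5, 4, 8, 2, 1, 8, 2; sum = 56.
Person mean = 56 / 11 ≈ 5.0909
Prorated total = (56 / 11) × 12 = 61.09 (to 2 dp)

61.09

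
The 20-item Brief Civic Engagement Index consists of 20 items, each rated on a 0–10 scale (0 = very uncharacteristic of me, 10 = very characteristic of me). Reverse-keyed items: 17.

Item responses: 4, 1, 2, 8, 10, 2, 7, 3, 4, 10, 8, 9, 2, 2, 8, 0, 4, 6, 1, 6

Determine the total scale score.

99

Raw sum = 97. Reverse-keyed items: 17; their raw sum = 4.
Each reversal replaces raw with 10 − raw, changing the total by 10 − 2·raw per item.
Total = 97 + 1·10 − 2·4 = 97 + 10 − 8 = 99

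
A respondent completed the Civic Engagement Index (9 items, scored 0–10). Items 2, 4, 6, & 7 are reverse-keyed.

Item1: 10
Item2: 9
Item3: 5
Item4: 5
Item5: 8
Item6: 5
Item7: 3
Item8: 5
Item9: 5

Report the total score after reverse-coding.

51

Reverse-keyed items use 10 − raw:
  item 2: 10 − 9 = 1
  item 4: 10 − 5 = 5
  item 6: 10 − 5 = 5
  item 7: 10 − 3 = 7
Scored responses: 10, 1, 5, 5, 8, 5, 7, 5, 5
Total = 10 + 1 + 5 + 5 + 8 + 5 + 7 + 5 + 5 = 51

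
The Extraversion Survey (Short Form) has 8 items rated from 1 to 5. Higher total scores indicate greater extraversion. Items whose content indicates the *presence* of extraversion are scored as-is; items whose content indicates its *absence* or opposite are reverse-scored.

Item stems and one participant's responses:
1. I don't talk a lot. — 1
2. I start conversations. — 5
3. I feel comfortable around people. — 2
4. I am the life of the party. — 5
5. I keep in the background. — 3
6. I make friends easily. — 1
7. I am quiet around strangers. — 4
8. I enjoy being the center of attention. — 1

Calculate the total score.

24

Items 1, 5, 7 describe the absence/opposite of extraversion → reverse-score.
reverse-coded value = 6 − response.
  item 1: 6 − 1 = 5
  item 2: 5
  item 3: 2
  item 4: 5
  item 5: 6 − 3 = 3
  item 6: 1
  item 7: 6 − 4 = 2
  item 8: 1
Total = 5 + 5 + 2 + 5 + 3 + 1 + 2 + 1 = 24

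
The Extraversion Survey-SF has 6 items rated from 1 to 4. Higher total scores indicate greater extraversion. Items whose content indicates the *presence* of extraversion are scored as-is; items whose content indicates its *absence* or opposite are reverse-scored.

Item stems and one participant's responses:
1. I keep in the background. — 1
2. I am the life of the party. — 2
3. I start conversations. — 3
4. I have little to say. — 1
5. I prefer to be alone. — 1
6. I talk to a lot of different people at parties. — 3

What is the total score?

20

Items 1, 4, 5 describe the absence/opposite of extraversion → reverse-score.
reversed = (1+4) − raw = 5 − raw.
  item 1: 5 − 1 = 4
  item 2: 2
  item 3: 3
  item 4: 5 − 1 = 4
  item 5: 5 − 1 = 4
  item 6: 3
Total = 4 + 2 + 3 + 4 + 4 + 3 = 20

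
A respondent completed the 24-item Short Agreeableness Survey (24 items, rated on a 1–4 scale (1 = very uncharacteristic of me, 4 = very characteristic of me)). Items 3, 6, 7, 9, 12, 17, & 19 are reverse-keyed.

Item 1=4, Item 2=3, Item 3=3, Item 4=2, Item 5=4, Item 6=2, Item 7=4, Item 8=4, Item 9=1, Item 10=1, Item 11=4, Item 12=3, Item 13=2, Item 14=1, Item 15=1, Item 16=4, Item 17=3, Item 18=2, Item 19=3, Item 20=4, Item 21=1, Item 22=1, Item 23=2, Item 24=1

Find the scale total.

57

Apply reverse scoring (reversed = (1+4) − raw = 5 − raw):
  item 3: 5 − 3 = 2
  item 6: 5 − 2 = 3
  item 7: 5 − 4 = 1
  item 9: 5 − 1 = 4
  item 12: 5 − 3 = 2
  item 17: 5 − 3 = 2
  item 19: 5 − 3 = 2
Scored items: 4, 3, 2, 2, 4, 3, 1, 4, 4, 1, 4, 2, 2, 1, 1, 4, 2, 2, 2, 4, 1, 1, 2, 1
Total = 4 + 3 + 2 + 2 + 4 + 3 + 1 + 4 + 4 + 1 + 4 + 2 + 2 + 1 + 1 + 4 + 2 + 2 + 2 + 4 + 1 + 1 + 2 + 1 = 57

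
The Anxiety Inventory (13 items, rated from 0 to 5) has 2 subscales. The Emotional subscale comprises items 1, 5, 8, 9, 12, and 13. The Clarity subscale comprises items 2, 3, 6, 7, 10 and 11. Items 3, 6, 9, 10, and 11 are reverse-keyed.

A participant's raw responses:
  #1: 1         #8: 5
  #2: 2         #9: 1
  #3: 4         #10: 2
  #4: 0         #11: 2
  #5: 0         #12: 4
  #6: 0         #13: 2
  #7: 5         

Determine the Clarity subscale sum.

19

Clarity items: 2, 3, 6, 7, 10, 11.
Of these, items 3, 6, 10, & 11 are reverse-keyed; reverse-coded value = 5 − response.
  item 2: 2
  item 3: 5 − 4 = 1
  item 6: 5 − 0 = 5
  item 7: 5
  item 10: 5 − 2 = 3
  item 11: 5 − 2 = 3
Sum = 2 + 1 + 5 + 5 + 3 + 3 = 19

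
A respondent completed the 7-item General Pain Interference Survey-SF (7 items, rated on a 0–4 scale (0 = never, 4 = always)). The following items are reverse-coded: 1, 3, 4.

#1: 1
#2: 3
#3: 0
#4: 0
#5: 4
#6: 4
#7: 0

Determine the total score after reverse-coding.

22

Reversing items 1, 3 and 4 with 4 − raw:
Total = (4−1) + 3 + (4−0) + (4−0) + 4 + 4 + 0
      = 3 + 3 + 4 + 4 + 4 + 4 + 0 = 22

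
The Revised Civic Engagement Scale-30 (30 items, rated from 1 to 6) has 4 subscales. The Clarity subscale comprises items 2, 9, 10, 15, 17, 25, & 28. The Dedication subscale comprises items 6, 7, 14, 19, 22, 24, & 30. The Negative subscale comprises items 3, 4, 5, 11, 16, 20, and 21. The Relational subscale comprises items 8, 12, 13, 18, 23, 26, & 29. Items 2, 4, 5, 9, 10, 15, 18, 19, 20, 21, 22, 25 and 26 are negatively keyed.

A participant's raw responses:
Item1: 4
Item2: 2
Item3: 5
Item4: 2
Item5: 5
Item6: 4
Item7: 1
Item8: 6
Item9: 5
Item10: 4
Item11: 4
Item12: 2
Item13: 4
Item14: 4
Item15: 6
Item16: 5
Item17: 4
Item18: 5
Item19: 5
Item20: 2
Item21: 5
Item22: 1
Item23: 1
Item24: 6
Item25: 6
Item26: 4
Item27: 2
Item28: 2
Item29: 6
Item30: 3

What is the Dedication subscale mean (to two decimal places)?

3.71

Dedication items: 6, 7, 14, 19, 22, 24, 30.
Of these, items 19 and 22 are negatively keyed; reverse-coded value = 7 − response.
  item 6: 4
  item 7: 1
  item 14: 4
  item 19: 7 − 5 = 2
  item 22: 7 − 1 = 6
  item 24: 6
  item 30: 3
Sum = 4 + 1 + 4 + 2 + 6 + 6 + 3 = 26
Mean = 26 / 7 = 3.71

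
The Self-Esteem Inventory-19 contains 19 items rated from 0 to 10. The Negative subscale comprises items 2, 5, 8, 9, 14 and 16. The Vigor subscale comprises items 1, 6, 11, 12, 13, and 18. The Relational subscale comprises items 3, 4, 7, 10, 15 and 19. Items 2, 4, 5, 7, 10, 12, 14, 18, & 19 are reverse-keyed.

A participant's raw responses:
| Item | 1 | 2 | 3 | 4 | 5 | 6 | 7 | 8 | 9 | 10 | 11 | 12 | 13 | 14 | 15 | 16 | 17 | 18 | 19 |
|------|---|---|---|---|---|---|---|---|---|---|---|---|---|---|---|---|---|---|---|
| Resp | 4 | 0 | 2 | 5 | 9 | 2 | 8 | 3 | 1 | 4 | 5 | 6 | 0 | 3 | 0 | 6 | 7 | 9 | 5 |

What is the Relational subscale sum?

20

Relational items: 3, 4, 7, 10, 15, 19.
Of these, items 4, 7, 10, and 19 are reverse-keyed; reverse-coded value = 10 − response.
  item 3: 2
  item 4: 10 − 5 = 5
  item 7: 10 − 8 = 2
  item 10: 10 − 4 = 6
  item 15: 0
  item 19: 10 − 5 = 5
Sum = 2 + 5 + 2 + 6 + 0 + 5 = 20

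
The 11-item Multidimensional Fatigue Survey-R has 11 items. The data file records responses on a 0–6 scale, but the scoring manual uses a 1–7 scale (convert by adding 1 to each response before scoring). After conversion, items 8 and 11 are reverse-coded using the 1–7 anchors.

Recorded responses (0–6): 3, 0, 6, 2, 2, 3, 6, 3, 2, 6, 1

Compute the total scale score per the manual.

Convert to 1–7: 4, 1, 7, 3, 3, 4, 7, 4, 3, 7, 2
Reverse-coded (on a 1–7 scale, reversed = 8 − raw):
  item 8: 8 − 4 = 4
  item 11: 8 − 2 = 6
Scored: 4, 1, 7, 3, 3, 4, 7, 4, 3, 7, 6
Total = 49

49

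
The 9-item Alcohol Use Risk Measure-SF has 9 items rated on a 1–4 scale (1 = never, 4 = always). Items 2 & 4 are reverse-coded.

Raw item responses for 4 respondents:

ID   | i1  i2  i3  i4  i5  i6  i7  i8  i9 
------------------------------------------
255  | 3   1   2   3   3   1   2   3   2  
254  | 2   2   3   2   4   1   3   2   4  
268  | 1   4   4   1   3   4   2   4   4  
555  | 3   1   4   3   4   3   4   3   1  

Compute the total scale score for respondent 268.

27

Respondent 268 raw: 1, 4, 4, 1, 3, 4, 2, 4, 4.
Reverse-coded (reverse-coded value = 5 − response):
  item 1: 1
  item 2: 5 − 4 = 1
  item 3: 4
  item 4: 5 − 1 = 4
  item 5: 3
  item 6: 4
  item 7: 2
  item 8: 4
  item 9: 4
Sum = 1 + 1 + 4 + 4 + 3 + 4 + 2 + 4 + 4 = 27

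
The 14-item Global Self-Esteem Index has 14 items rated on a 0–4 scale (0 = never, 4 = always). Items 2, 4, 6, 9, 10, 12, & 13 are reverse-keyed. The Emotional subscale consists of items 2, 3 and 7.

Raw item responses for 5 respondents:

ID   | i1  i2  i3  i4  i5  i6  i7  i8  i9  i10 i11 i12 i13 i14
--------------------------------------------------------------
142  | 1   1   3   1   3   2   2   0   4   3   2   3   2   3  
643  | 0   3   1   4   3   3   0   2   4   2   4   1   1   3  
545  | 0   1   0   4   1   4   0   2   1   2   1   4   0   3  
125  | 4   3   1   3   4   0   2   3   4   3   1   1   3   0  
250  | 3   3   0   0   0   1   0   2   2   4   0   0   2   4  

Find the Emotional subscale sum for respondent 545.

Respondent 545 raw: 0, 1, 0, 4, 1, 4, 0, 2, 1, 2, 1, 4, 0, 3.
Emotional items: 2, 3, 7.
Reverse-coded (on a 0–4 scale, reversed = 4 − raw):
  item 2: 4 − 1 = 3
  item 3: 0
  item 7: 0
Sum = 3 + 0 + 0 = 3

3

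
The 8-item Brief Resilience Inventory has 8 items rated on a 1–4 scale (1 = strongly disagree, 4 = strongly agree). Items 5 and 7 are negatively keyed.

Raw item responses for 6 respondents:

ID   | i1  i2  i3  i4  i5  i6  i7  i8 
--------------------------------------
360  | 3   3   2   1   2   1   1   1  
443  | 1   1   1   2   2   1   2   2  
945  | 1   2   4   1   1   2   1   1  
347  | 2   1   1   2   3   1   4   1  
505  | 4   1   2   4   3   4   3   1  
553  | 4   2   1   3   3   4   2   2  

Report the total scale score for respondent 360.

18

Respondent 360 raw: 3, 3, 2, 1, 2, 1, 1, 1.
Reverse-coded (reversed = (1+4) − raw = 5 − raw):
  item 1: 3
  item 2: 3
  item 3: 2
  item 4: 1
  item 5: 5 − 2 = 3
  item 6: 1
  item 7: 5 − 1 = 4
  item 8: 1
Sum = 3 + 3 + 2 + 1 + 3 + 1 + 4 + 1 = 18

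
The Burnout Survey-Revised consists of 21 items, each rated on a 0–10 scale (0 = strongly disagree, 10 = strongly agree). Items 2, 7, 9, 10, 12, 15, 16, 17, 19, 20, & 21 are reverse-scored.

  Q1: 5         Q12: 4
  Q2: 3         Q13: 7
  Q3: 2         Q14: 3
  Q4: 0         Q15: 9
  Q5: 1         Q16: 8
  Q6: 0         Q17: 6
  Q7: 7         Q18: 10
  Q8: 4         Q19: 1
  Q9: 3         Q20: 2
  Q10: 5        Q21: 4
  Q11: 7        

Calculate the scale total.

97

Reversing items 2, 7, 9, 10, 12, 15, 16, 17, 19, 20, & 21 with 10 − raw:
Total = 5 + (10−3) + 2 + 0 + 1 + 0 + (10−7) + 4 + (10−3) + (10−5) + 7 + (10−4) + 7 + 3 + (10−9) + (10−8) + (10−6) + 10 + (10−1) + (10−2) + (10−4)
      = 5 + 7 + 2 + 0 + 1 + 0 + 3 + 4 + 7 + 5 + 7 + 6 + 7 + 3 + 1 + 2 + 4 + 10 + 9 + 8 + 6 = 97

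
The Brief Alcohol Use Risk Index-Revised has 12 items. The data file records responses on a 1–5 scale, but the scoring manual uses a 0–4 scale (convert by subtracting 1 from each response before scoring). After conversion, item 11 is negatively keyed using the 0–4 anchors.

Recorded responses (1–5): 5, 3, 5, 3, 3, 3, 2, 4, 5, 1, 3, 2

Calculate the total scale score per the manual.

Convert to 0–4: 4, 2, 4, 2, 2, 2, 1, 3, 4, 0, 2, 1
Reverse-coded (on a 0–4 scale, reversed = 4 − raw):
  item 11: 4 − 2 = 2
Scored: 4, 2, 4, 2, 2, 2, 1, 3, 4, 0, 2, 1
Total = 27

27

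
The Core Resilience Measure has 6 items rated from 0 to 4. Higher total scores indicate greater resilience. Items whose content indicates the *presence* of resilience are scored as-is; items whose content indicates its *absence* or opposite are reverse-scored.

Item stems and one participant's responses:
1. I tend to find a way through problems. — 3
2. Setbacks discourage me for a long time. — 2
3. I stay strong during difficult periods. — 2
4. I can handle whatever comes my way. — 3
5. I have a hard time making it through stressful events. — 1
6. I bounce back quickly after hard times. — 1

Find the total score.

Items 2, 5 describe the absence/opposite of resilience → reverse-score.
reversed = (0+4) − raw = 4 − raw.
  item 1: 3
  item 2: 4 − 2 = 2
  item 3: 2
  item 4: 3
  item 5: 4 − 1 = 3
  item 6: 1
Total = 3 + 2 + 2 + 3 + 3 + 1 = 14

14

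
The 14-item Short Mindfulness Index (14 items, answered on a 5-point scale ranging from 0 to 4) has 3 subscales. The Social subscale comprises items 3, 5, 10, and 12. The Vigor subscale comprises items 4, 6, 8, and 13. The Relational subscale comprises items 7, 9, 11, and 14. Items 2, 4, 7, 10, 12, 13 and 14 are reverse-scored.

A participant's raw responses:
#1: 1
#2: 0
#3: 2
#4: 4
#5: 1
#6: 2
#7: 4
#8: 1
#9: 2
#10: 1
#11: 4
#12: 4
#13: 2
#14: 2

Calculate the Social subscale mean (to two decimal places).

Social items: 3, 5, 10, 12.
Of these, items 10 and 12 are reverse-scored; reversed = (0+4) − raw = 4 − raw.
  item 3: 2
  item 5: 1
  item 10: 4 − 1 = 3
  item 12: 4 − 4 = 0
Sum = 2 + 1 + 3 + 0 = 6
Mean = 6 / 4 = 1.50

1.50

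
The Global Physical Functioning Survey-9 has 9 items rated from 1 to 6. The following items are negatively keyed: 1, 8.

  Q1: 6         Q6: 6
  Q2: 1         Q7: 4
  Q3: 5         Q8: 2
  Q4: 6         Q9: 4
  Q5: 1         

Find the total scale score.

Negatively keyed items use 7 − raw:
  item 1: 7 − 6 = 1
  item 8: 7 − 2 = 5
Scored items: 1, 1, 5, 6, 1, 6, 4, 5, 4
Total = 1 + 1 + 5 + 6 + 1 + 6 + 4 + 5 + 4 = 33

33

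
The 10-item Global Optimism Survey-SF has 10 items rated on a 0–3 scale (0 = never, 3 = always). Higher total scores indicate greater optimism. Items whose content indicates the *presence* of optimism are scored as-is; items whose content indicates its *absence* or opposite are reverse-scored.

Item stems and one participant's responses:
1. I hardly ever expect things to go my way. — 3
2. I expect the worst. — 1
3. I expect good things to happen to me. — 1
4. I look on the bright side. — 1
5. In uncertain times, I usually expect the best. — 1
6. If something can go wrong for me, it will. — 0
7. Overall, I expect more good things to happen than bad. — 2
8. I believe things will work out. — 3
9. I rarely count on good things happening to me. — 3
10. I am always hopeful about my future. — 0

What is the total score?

13

Items 1, 2, 6, 9 describe the absence/opposite of optimism → reverse-score.
on a 0–3 scale, reversed = 3 − raw.
  item 1: 3 − 3 = 0
  item 2: 3 − 1 = 2
  item 3: 1
  item 4: 1
  item 5: 1
  item 6: 3 − 0 = 3
  item 7: 2
  item 8: 3
  item 9: 3 − 3 = 0
  item 10: 0
Total = 0 + 2 + 1 + 1 + 1 + 3 + 2 + 3 + 0 + 0 = 13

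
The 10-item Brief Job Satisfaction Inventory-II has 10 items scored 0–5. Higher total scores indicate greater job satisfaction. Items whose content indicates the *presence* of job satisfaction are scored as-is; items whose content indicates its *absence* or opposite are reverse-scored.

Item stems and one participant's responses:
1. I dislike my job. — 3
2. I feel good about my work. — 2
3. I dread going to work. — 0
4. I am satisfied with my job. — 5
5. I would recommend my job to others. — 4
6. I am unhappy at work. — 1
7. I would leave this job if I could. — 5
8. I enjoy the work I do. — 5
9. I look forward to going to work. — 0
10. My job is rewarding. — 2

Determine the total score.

29

Items 1, 3, 6, 7 describe the absence/opposite of job satisfaction → reverse-score.
reversed = (0+5) − raw = 5 − raw.
  item 1: 5 − 3 = 2
  item 2: 2
  item 3: 5 − 0 = 5
  item 4: 5
  item 5: 4
  item 6: 5 − 1 = 4
  item 7: 5 − 5 = 0
  item 8: 5
  item 9: 0
  item 10: 2
Total = 2 + 2 + 5 + 5 + 4 + 4 + 0 + 5 + 0 + 2 = 29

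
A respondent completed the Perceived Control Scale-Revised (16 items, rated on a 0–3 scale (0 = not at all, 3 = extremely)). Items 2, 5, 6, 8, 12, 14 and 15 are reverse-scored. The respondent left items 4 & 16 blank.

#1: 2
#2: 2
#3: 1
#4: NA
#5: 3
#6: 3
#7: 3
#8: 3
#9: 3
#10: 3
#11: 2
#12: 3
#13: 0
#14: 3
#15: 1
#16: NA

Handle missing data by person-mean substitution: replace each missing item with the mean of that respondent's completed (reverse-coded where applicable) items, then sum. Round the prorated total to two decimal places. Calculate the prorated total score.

Reverse-coded (reversed = (0+3) − raw = 3 − raw):
  item 2: 3 − 2 = 1
  item 5: 3 − 3 = 0
  item 6: 3 − 3 = 0
  item 8: 3 − 3 = 0
  item 12: 3 − 3 = 0
  item 14: 3 − 3 = 0
  item 15: 3 − 1 = 2
Completed scored items (14 of 16): 2, 1, 1, 0, 0, 3, 0, 3, 3, 2, 0, 0, 0, 2; sum = 17.
Person mean = 17 / 14 ≈ 1.2143
Prorated total = (17 / 14) × 16 = 19.43 (to 2 dp)

19.43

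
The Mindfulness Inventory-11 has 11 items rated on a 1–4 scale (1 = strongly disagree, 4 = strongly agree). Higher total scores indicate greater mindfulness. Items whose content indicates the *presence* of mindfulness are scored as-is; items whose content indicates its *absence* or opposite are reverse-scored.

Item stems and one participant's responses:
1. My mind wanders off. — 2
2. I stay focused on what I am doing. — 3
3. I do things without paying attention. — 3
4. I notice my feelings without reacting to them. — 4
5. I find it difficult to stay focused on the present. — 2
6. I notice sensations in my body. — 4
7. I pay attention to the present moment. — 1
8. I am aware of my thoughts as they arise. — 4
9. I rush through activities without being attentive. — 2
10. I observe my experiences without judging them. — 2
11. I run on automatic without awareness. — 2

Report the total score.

Items 1, 3, 5, 9, 11 describe the absence/opposite of mindfulness → reverse-score.
reversed = (1+4) − raw = 5 − raw.
  item 1: 5 − 2 = 3
  item 2: 3
  item 3: 5 − 3 = 2
  item 4: 4
  item 5: 5 − 2 = 3
  item 6: 4
  item 7: 1
  item 8: 4
  item 9: 5 − 2 = 3
  item 10: 2
  item 11: 5 − 2 = 3
Total = 3 + 3 + 2 + 4 + 3 + 4 + 1 + 4 + 3 + 2 + 3 = 32

32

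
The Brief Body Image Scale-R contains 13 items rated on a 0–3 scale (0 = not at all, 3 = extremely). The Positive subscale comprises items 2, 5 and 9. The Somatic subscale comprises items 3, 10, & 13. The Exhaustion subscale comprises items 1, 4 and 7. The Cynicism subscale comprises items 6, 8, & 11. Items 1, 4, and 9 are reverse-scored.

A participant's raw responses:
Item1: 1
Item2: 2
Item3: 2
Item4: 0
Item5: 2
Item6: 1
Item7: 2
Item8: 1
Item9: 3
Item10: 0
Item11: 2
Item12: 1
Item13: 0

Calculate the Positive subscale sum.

Positive items: 2, 5, 9.
Of these, item 9 is reverse-scored; reversed = (0+3) − raw = 3 − raw.
  item 2: 2
  item 5: 2
  item 9: 3 − 3 = 0
Sum = 2 + 2 + 0 = 4

4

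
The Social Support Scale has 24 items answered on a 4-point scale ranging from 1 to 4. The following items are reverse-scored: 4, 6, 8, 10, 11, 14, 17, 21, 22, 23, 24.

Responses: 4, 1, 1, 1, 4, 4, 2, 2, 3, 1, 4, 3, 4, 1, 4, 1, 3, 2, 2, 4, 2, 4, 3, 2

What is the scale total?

63

Raw sum = 62. Reverse-scored items: 4, 6, 8, 10, 11, 14, 17, 21, 22, 23, 24; their raw sum = 27.
Each reversal replaces raw with 5 − raw, changing the total by 5 − 2·raw per item.
Total = 62 + 11·5 − 2·27 = 62 + 55 − 54 = 63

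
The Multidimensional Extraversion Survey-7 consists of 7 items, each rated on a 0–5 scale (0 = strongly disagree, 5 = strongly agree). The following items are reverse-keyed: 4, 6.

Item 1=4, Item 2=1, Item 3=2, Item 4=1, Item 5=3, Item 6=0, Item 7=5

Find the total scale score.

Reversing items 4 and 6 with 5 − raw:
Total = 4 + 1 + 2 + (5−1) + 3 + (5−0) + 5
      = 4 + 1 + 2 + 4 + 3 + 5 + 5 = 24

24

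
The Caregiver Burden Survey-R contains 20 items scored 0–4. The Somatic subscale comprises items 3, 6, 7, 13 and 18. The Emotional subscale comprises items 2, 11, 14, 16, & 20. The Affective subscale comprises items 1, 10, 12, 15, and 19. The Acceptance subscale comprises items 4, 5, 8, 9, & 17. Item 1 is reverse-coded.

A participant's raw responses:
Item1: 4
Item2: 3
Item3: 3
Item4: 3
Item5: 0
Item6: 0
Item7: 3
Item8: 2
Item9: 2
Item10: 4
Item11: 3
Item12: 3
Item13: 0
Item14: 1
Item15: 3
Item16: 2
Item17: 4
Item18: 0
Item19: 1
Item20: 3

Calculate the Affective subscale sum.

Affective items: 1, 10, 12, 15, 19.
Of these, item 1 is reverse-coded; reverse-coded value = 4 − response.
  item 1: 4 − 4 = 0
  item 10: 4
  item 12: 3
  item 15: 3
  item 19: 1
Sum = 0 + 4 + 3 + 3 + 1 = 11

11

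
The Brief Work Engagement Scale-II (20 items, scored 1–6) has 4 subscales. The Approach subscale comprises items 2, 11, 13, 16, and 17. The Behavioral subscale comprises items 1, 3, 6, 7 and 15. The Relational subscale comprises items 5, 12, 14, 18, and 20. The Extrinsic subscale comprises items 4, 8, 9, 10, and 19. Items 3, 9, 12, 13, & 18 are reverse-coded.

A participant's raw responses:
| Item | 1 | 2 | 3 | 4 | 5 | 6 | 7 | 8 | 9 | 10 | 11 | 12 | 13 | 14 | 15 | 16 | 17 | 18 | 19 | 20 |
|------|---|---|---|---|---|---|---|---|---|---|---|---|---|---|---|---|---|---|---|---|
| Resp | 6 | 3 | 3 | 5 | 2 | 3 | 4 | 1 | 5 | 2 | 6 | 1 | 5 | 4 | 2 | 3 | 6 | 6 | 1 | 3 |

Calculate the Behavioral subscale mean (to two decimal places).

Behavioral items: 1, 3, 6, 7, 15.
Of these, item 3 is reverse-coded; on a 1–6 scale, reversed = 7 − raw.
  item 1: 6
  item 3: 7 − 3 = 4
  item 6: 3
  item 7: 4
  item 15: 2
Sum = 6 + 4 + 3 + 4 + 2 = 19
Mean = 19 / 5 = 3.80

3.80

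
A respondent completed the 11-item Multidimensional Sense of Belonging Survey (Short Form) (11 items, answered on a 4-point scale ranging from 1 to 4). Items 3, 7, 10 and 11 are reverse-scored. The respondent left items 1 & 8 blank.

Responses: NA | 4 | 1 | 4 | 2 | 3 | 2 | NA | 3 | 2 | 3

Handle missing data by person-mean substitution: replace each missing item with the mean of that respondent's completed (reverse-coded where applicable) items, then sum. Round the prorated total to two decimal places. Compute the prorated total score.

34.22

Reverse-coded (reversed = (1+4) − raw = 5 − raw):
  item 3: 5 − 1 = 4
  item 7: 5 − 2 = 3
  item 10: 5 − 2 = 3
  item 11: 5 − 3 = 2
Completed scored items (9 of 11): 4, 4, 4, 2, 3, 3, 3, 3, 2; sum = 28.
Person mean = 28 / 9 ≈ 3.1111
Prorated total = (28 / 9) × 11 = 34.22 (to 2 dp)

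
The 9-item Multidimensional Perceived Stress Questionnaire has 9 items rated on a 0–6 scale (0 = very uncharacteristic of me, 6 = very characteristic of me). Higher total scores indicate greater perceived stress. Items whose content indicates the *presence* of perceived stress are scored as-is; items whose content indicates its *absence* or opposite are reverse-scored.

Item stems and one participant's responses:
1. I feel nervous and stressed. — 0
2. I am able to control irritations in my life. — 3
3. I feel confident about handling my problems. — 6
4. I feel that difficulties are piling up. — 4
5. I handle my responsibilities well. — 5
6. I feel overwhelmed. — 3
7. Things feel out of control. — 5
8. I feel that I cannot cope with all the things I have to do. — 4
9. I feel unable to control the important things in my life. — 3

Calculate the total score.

23

Items 2, 3, 5 describe the absence/opposite of perceived stress → reverse-score.
reversed = (0+6) − raw = 6 − raw.
  item 1: 0
  item 2: 6 − 3 = 3
  item 3: 6 − 6 = 0
  item 4: 4
  item 5: 6 − 5 = 1
  item 6: 3
  item 7: 5
  item 8: 4
  item 9: 3
Total = 0 + 3 + 0 + 4 + 1 + 3 + 5 + 4 + 3 = 23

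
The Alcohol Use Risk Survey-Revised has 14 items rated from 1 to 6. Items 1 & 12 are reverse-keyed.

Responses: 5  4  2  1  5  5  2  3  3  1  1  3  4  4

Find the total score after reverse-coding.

Reverse-coded items (reverse-coded value = 7 − response):
  item 1: 7 − 5 = 2
  item 12: 7 − 3 = 4
Scored items: 2, 4, 2, 1, 5, 5, 2, 3, 3, 1, 1, 4, 4, 4
Total = 2 + 4 + 2 + 1 + 5 + 5 + 2 + 3 + 3 + 1 + 1 + 4 + 4 + 4 = 41

41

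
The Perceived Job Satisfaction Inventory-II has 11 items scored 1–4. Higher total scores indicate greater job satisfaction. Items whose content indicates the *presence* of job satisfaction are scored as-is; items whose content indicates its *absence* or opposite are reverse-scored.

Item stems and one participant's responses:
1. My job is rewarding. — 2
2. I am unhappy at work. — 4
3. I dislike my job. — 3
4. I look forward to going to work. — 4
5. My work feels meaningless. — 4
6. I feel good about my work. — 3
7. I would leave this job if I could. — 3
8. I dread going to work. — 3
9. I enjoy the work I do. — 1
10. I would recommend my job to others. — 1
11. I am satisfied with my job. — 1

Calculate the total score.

Items 2, 3, 5, 7, 8 describe the absence/opposite of job satisfaction → reverse-score.
reversed = (1+4) − raw = 5 − raw.
  item 1: 2
  item 2: 5 − 4 = 1
  item 3: 5 − 3 = 2
  item 4: 4
  item 5: 5 − 4 = 1
  item 6: 3
  item 7: 5 − 3 = 2
  item 8: 5 − 3 = 2
  item 9: 1
  item 10: 1
  item 11: 1
Total = 2 + 1 + 2 + 4 + 1 + 3 + 2 + 2 + 1 + 1 + 1 = 20

20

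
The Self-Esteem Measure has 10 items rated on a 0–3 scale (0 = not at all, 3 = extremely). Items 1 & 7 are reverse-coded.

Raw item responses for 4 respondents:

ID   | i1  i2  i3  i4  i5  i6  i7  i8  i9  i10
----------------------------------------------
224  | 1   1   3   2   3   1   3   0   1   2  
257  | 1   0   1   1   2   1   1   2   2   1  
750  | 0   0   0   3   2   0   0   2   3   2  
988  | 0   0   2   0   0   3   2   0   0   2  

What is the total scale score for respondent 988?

11

Respondent 988 raw: 0, 0, 2, 0, 0, 3, 2, 0, 0, 2.
Reverse-coded (reversed = (0+3) − raw = 3 − raw):
  item 1: 3 − 0 = 3
  item 2: 0
  item 3: 2
  item 4: 0
  item 5: 0
  item 6: 3
  item 7: 3 − 2 = 1
  item 8: 0
  item 9: 0
  item 10: 2
Sum = 3 + 0 + 2 + 0 + 0 + 3 + 1 + 0 + 0 + 2 = 11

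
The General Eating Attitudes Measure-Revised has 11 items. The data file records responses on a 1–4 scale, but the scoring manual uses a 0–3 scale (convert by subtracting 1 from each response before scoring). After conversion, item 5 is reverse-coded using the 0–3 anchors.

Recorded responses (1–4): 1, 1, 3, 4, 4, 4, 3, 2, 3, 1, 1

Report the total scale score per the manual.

13

Convert to 0–3: 0, 0, 2, 3, 3, 3, 2, 1, 2, 0, 0
Reverse-coded (reversed = (0+3) − raw = 3 − raw):
  item 5: 3 − 3 = 0
Scored: 0, 0, 2, 3, 0, 3, 2, 1, 2, 0, 0
Total = 13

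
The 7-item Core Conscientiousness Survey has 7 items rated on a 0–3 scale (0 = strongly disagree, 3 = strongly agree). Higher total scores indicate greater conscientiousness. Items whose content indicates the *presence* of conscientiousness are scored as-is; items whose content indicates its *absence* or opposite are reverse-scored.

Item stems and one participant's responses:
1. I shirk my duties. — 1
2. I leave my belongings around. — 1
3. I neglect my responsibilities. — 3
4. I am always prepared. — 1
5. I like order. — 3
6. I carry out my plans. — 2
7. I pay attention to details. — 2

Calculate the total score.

Items 1, 2, 3 describe the absence/opposite of conscientiousness → reverse-score.
reverse-coded value = 3 − response.
  item 1: 3 − 1 = 2
  item 2: 3 − 1 = 2
  item 3: 3 − 3 = 0
  item 4: 1
  item 5: 3
  item 6: 2
  item 7: 2
Total = 2 + 2 + 0 + 1 + 3 + 2 + 2 = 12

12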